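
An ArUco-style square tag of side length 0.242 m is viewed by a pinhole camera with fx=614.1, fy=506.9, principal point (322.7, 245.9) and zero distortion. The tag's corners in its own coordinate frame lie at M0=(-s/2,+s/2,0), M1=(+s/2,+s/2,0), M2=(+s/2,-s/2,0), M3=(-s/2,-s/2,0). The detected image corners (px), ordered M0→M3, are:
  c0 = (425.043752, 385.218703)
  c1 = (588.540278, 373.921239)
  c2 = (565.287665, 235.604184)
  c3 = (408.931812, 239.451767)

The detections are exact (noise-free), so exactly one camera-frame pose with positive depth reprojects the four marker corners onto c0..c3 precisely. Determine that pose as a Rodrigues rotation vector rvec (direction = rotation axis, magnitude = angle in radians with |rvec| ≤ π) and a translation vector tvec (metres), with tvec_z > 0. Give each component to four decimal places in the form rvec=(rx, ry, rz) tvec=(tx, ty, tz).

Intrinsics K: fx=614.1, fy=506.9, cx=322.7, cy=245.9
Marker side s = 0.242 m; corners in marker frame (Z=0):
  M0 = (-0.1210, +0.1210, 0)
  M1 = (+0.1210, +0.1210, 0)
  M2 = (+0.1210, -0.1210, 0)
  M3 = (-0.1210, -0.1210, 0)
Detected image corners:
  c0 = (425.043752, 385.218703) px
  c1 = (588.540278, 373.921239) px
  c2 = (565.287665, 235.604184) px
  c3 = (408.931812, 239.451767) px
Planar DLT: solve 8×8 A·h = b for H (H[2,2]=1):
  H  [+762.62290 -22.56157 +498.68980]
  H  [+32.51980 +521.83404 +306.65188]
  H  [+0.20554 -0.20980 +1.00000]
B = K⁻¹H; ‖b₁‖=1.152873, ‖b₂‖=1.152873; λ = 2/(‖b₁‖+‖b₂‖) = 0.867398, sign → tz>0 ⇒ λ=+0.867398
r₁ = λ·B[:,0] = (+0.98349,-0.03084,+0.17829); r₂ = λ·B[:,1] = (+0.06376,+0.98123,-0.18198)
r₃ = r₁×r₂ = (-0.16933,+0.19034,+0.96700); SVD([r₁ r₂ r₃]) → R = UVᵀ:
  R  [+0.98349 +0.06376 -0.16933]
  R  [-0.03084 +0.98123 +0.19034]
  R  [+0.17829 -0.18198 +0.96700]
t = (+0.24858, +0.10396, +0.86740) m
tr R = 2.931731; θ = arccos((tr R − 1)/2) = 0.262032 rad = 15.013°
axis k = ((R−Rᵀ)₃₂, (R−Rᵀ)₁₃, (R−Rᵀ)₂₁) / (2 sinθ) = (-0.718652, -0.670967, -0.182598)
rvec = θ·k = (-0.188310, -0.175815, -0.047846)

rvec=(-0.1883, -0.1758, -0.0478) tvec=(0.2486, 0.1040, 0.8674)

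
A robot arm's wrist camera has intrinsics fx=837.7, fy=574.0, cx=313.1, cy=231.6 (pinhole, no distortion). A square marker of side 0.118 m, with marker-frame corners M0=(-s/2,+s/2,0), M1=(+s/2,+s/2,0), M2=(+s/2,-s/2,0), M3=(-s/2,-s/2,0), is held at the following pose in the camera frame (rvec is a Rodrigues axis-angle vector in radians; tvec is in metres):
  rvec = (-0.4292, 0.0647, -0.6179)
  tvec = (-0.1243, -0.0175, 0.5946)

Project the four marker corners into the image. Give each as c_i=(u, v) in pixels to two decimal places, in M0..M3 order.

c0=(105.88, 291.84) c1=(249.16, 223.32) c2=(167.19, 144.54) c3=(34.07, 206.66)

Intrinsics K: fx=837.7, fy=574.0, cx=313.1, cy=231.6
Marker side s = 0.118 m; corners in marker frame (Z=0):
  M0 = (-0.0590, +0.0590, 0)
  M1 = (+0.0590, +0.0590, 0)
  M2 = (+0.0590, -0.0590, 0)
  M3 = (-0.0590, -0.0590, 0)
rvec = (-0.4292, 0.0647, -0.6179), |rvec| = θ = 0.75512 rad = 43.265°
Rodrigues: sinθ=0.68537, 1−cosθ=0.27181; R = I + sinθ·[k]× + (1−cosθ)·[k]×²:
    [+0.81600 +0.54759 +0.18514]
    [-0.57407 +0.73019 +0.37050]
    [+0.06769 -0.40862 +0.91019]
t = (-0.1243, -0.0175, 0.5946) m
M0: Pc = R·M0+t = (-0.14014, +0.05945, +0.56650); u = 837.7·(-0.14014)/0.56650 + 313.1 = 105.8756, v = 574.0·(+0.05945)/0.56650 + 231.6 = 291.8384
M1: Pc = R·M1+t = (-0.04385, -0.00829, +0.57449); u = 837.7·(-0.04385)/0.57449 + 313.1 = 249.1624, v = 574.0·(-0.00829)/0.57449 + 231.6 = 223.3181
M2: Pc = R·M2+t = (-0.10846, -0.09445, +0.62270); u = 837.7·(-0.10846)/0.62270 + 313.1 = 167.1875, v = 574.0·(-0.09445)/0.62270 + 231.6 = 144.5360
M3: Pc = R·M3+t = (-0.20475, -0.02671, +0.61471); u = 837.7·(-0.20475)/0.61471 + 313.1 = 34.0745, v = 574.0·(-0.02671)/0.61471 + 231.6 = 206.6581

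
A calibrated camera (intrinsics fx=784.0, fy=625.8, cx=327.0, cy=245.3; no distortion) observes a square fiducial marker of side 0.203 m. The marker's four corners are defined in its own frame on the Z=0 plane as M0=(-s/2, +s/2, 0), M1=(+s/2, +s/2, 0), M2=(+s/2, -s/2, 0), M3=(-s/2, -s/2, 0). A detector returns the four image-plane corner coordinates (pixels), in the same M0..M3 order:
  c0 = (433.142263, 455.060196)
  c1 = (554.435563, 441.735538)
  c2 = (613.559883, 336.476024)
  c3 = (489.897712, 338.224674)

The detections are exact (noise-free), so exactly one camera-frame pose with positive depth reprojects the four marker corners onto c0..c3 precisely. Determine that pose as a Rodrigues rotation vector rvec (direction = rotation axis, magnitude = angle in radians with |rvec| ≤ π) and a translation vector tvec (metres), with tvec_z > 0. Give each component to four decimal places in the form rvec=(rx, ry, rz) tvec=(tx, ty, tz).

rvec=(0.4057, -0.5143, 0.1760) tvec=(0.2399, 0.2266, 0.9495)

Intrinsics K: fx=784.0, fy=625.8, cx=327.0, cy=245.3
Marker side s = 0.203 m; corners in marker frame (Z=0):
  M0 = (-0.1015, +0.1015, 0)
  M1 = (+0.1015, +0.1015, 0)
  M2 = (+0.1015, -0.1015, 0)
  M3 = (-0.1015, -0.1015, 0)
Detected image corners:
  c0 = (433.142263, 455.060196) px
  c1 = (554.435563, 441.735538) px
  c2 = (613.559883, 336.476024) px
  c3 = (489.897712, 338.224674) px
Planar DLT: solve 8×8 A·h = b for H (H[2,2]=1):
  H  [+883.97380 -103.07291 +525.07069]
  H  [+172.92645 +682.75618 +394.63785]
  H  [+0.53723 +0.34942 +1.00000]
B = K⁻¹H; ‖b₁‖=1.053161, ‖b₂‖=1.053161; λ = 2/(‖b₁‖+‖b₂‖) = 0.949522, sign → tz>0 ⇒ λ=+0.949522
r₁ = λ·B[:,0] = (+0.85784,+0.06243,+0.51011); r₂ = λ·B[:,1] = (-0.26322,+0.90589,+0.33178)
r₃ = r₁×r₂ = (-0.44139,-0.41889,+0.79354); SVD([r₁ r₂ r₃]) → R = UVᵀ:
  R  [+0.85784 -0.26322 -0.44139]
  R  [+0.06243 +0.90589 -0.41889]
  R  [+0.51011 +0.33178 +0.79354]
t = (+0.23989, +0.22659, +0.94952) m
tr R = 2.557268; θ = arccos((tr R − 1)/2) = 0.678311 rad = 38.864°
axis k = ((R−Rᵀ)₃₂, (R−Rᵀ)₁₃, (R−Rᵀ)₂₁) / (2 sinθ) = (+0.598166, -0.758198, +0.259488)
rvec = θ·k = (+0.405742, -0.514294, +0.176013)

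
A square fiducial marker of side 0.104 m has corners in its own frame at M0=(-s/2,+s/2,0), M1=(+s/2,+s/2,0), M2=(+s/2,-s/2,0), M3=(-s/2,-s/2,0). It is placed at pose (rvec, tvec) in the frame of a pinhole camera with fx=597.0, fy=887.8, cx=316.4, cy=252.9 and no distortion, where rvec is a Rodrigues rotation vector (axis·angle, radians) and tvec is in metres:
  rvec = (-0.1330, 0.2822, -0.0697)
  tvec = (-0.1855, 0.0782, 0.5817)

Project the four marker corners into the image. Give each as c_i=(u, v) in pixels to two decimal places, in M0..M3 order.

c0=(80.34, 455.25) c1=(174.58, 451.14) c2=(172.79, 287.27) c3=(80.93, 298.99)

Intrinsics K: fx=597.0, fy=887.8, cx=316.4, cy=252.9
Marker side s = 0.104 m; corners in marker frame (Z=0):
  M0 = (-0.0520, +0.0520, 0)
  M1 = (+0.0520, +0.0520, 0)
  M2 = (+0.0520, -0.0520, 0)
  M3 = (-0.0520, -0.0520, 0)
rvec = (-0.1330, 0.2822, -0.0697), |rvec| = θ = 0.31966 rad = 18.315°
Rodrigues: sinθ=0.31425, 1−cosθ=0.05066; R = I + sinθ·[k]× + (1−cosθ)·[k]×²:
    [+0.95811 +0.04991 +0.28201]
    [-0.08713 +0.98882 +0.12100]
    [-0.27282 -0.14050 +0.95175]
t = (-0.1855, 0.0782, 0.5817) m
M0: Pc = R·M0+t = (-0.23273, +0.13415, +0.58858); u = 597.0·(-0.23273)/0.58858 + 316.4 = 80.3447, v = 887.8·(+0.13415)/0.58858 + 252.9 = 455.2473
M1: Pc = R·M1+t = (-0.13308, +0.12509, +0.56021); u = 597.0·(-0.13308)/0.56021 + 316.4 = 174.5767, v = 887.8·(+0.12509)/0.56021 + 252.9 = 451.1361
M2: Pc = R·M2+t = (-0.13827, +0.02225, +0.57482); u = 597.0·(-0.13827)/0.57482 + 316.4 = 172.7907, v = 887.8·(+0.02225)/0.57482 + 252.9 = 287.2659
M3: Pc = R·M3+t = (-0.23792, +0.03131, +0.60319); u = 597.0·(-0.23792)/0.60319 + 316.4 = 80.9254, v = 887.8·(+0.03131)/0.60319 + 252.9 = 298.9858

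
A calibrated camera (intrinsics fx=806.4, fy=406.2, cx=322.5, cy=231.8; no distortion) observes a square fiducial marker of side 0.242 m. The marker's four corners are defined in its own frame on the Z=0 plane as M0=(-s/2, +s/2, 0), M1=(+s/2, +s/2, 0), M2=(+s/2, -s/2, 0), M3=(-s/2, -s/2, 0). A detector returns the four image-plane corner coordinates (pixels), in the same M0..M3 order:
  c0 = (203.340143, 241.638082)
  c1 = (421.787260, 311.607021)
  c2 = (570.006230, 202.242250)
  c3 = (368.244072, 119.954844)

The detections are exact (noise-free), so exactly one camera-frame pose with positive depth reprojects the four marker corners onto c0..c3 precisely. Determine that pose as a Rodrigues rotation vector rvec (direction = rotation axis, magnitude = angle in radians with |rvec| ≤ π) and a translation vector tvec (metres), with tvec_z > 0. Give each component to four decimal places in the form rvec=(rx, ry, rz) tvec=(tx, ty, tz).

Intrinsics K: fx=806.4, fy=406.2, cx=322.5, cy=231.8
Marker side s = 0.242 m; corners in marker frame (Z=0):
  M0 = (-0.1210, +0.1210, 0)
  M1 = (+0.1210, +0.1210, 0)
  M2 = (+0.1210, -0.1210, 0)
  M3 = (-0.1210, -0.1210, 0)
Detected image corners:
  c0 = (203.340143, 241.638082) px
  c1 = (421.787260, 311.607021) px
  c2 = (570.006230, 202.242250) px
  c3 = (368.244072, 119.954844) px
Planar DLT: solve 8×8 A·h = b for H (H[2,2]=1):
  H  [+1040.38542 -645.06216 +396.44315]
  H  [+410.99641 +476.04230 +220.89045]
  H  [+0.44054 +0.00012 +1.00000]
B = K⁻¹H; ‖b₁‖=1.418888, ‖b₂‖=1.418888; λ = 2/(‖b₁‖+‖b₂‖) = 0.704777, sign → tz>0 ⇒ λ=+0.704777
r₁ = λ·B[:,0] = (+0.78510,+0.53592,+0.31048); r₂ = λ·B[:,1] = (-0.56381,+0.82591,+0.00009)
r₃ = r₁×r₂ = (-0.25638,-0.17512,+0.95058); SVD([r₁ r₂ r₃]) → R = UVᵀ:
  R  [+0.78510 -0.56381 -0.25638]
  R  [+0.53592 +0.82591 -0.17512]
  R  [+0.31048 +0.00009 +0.95058]
t = (+0.06462, -0.01893, +0.70478) m
tr R = 2.561590; θ = arccos((tr R − 1)/2) = 0.674859 rad = 38.667°
axis k = ((R−Rᵀ)₃₂, (R−Rᵀ)₁₃, (R−Rᵀ)₂₁) / (2 sinθ) = (+0.140215, -0.453650, +0.880080)
rvec = θ·k = (+0.094625, -0.306150, +0.593930)

rvec=(0.0946, -0.3062, 0.5939) tvec=(0.0646, -0.0189, 0.7048)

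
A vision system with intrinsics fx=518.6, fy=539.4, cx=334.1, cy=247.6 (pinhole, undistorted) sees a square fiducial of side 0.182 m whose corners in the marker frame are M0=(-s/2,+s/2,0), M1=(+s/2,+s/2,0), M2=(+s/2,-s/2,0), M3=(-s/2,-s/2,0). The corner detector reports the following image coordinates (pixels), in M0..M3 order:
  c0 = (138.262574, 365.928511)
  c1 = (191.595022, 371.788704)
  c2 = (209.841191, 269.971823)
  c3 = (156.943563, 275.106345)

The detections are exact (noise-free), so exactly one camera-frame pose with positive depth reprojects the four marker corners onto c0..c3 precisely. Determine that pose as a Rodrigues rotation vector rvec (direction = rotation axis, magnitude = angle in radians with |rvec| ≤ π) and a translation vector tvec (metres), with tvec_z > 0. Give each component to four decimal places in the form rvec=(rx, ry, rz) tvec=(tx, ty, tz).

Intrinsics K: fx=518.6, fy=539.4, cx=334.1, cy=247.6
Marker side s = 0.182 m; corners in marker frame (Z=0):
  M0 = (-0.0910, +0.0910, 0)
  M1 = (+0.0910, +0.0910, 0)
  M2 = (+0.0910, -0.0910, 0)
  M3 = (-0.0910, -0.0910, 0)
Detected image corners:
  c0 = (138.262574, 365.928511) px
  c1 = (191.595022, 371.788704) px
  c2 = (209.841191, 269.971823) px
  c3 = (156.943563, 275.106345) px
Planar DLT: solve 8×8 A·h = b for H (H[2,2]=1):
  H  [+182.75307 -147.26069 +172.86789]
  H  [-199.54976 +443.27334 +319.53741]
  H  [-0.62620 -0.26266 +1.00000]
B = K⁻¹H; ‖b₁‖=0.984983, ‖b₂‖=0.984983; λ = 2/(‖b₁‖+‖b₂‖) = 1.015246, sign → tz>0 ⇒ λ=+1.015246
r₁ = λ·B[:,0] = (+0.76734,-0.08376,-0.63575); r₂ = λ·B[:,1] = (-0.11650,+0.95672,-0.26666)
r₃ = r₁×r₂ = (+0.63057,+0.27868,+0.72437); SVD([r₁ r₂ r₃]) → R = UVᵀ:
  R  [+0.76734 -0.11650 +0.63057]
  R  [-0.08376 +0.95672 +0.27868]
  R  [-0.63575 -0.26666 +0.72437]
t = (-0.31564, +0.13540, +1.01525) m
tr R = 2.448438; θ = arccos((tr R − 1)/2) = 0.760895 rad = 43.596°
axis k = ((R−Rᵀ)₃₂, (R−Rᵀ)₁₃, (R−Rᵀ)₂₁) / (2 sinθ) = (-0.395422, +0.918193, +0.023734)
rvec = θ·k = (-0.300874, +0.698649, +0.018059)

rvec=(-0.3009, 0.6986, 0.0181) tvec=(-0.3156, 0.1354, 1.0152)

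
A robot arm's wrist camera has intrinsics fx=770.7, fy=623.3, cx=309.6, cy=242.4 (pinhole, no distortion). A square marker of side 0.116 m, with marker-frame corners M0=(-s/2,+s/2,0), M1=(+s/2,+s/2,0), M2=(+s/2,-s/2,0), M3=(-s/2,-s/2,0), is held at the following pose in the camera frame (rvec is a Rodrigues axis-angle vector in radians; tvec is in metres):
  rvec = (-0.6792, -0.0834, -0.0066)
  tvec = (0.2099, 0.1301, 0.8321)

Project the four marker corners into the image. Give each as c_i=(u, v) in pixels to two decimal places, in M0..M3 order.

Intrinsics K: fx=770.7, fy=623.3, cx=309.6, cy=242.4
Marker side s = 0.116 m; corners in marker frame (Z=0):
  M0 = (-0.0580, +0.0580, 0)
  M1 = (+0.0580, +0.0580, 0)
  M2 = (+0.0580, -0.0580, 0)
  M3 = (-0.0580, -0.0580, 0)
rvec = (-0.6792, -0.0834, -0.0066), |rvec| = θ = 0.68433 rad = 39.209°
Rodrigues: sinθ=0.63216, 1−cosθ=0.22516; R = I + sinθ·[k]× + (1−cosθ)·[k]×²:
    [+0.99663 +0.03333 -0.07489]
    [+0.02114 +0.77818 +0.62768]
    [+0.07920 -0.62715 +0.77486]
t = (0.2099, 0.1301, 0.8321) m
M0: Pc = R·M0+t = (+0.15403, +0.17401, +0.79113); u = 770.7·(+0.15403)/0.79113 + 309.6 = 459.6504, v = 623.3·(+0.17401)/0.79113 + 242.4 = 379.4943
M1: Pc = R·M1+t = (+0.26964, +0.17646, +0.80032); u = 770.7·(+0.26964)/0.80032 + 309.6 = 569.2591, v = 623.3·(+0.17646)/0.80032 + 242.4 = 379.8302
M2: Pc = R·M2+t = (+0.26577, +0.08619, +0.87307); u = 770.7·(+0.26577)/0.87307 + 309.6 = 544.2096, v = 623.3·(+0.08619)/0.87307 + 242.4 = 303.9336
M3: Pc = R·M3+t = (+0.15016, +0.08374, +0.86388); u = 770.7·(+0.15016)/0.86388 + 309.6 = 443.5650, v = 623.3·(+0.08374)/0.86388 + 242.4 = 302.8188

c0=(459.65, 379.49) c1=(569.26, 379.83) c2=(544.21, 303.93) c3=(443.56, 302.82)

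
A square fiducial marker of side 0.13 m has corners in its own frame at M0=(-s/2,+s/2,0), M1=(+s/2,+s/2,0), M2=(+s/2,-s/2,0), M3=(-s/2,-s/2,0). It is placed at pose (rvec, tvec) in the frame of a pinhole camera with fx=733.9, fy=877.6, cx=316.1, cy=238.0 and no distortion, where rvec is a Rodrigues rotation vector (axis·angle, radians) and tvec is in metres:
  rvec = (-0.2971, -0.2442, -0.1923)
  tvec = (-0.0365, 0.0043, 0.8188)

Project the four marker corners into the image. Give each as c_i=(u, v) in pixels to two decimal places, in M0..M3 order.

Intrinsics K: fx=733.9, fy=877.6, cx=316.1, cy=238.0
Marker side s = 0.13 m; corners in marker frame (Z=0):
  M0 = (-0.0650, +0.0650, 0)
  M1 = (+0.0650, +0.0650, 0)
  M2 = (+0.0650, -0.0650, 0)
  M3 = (-0.0650, -0.0650, 0)
rvec = (-0.2971, -0.2442, -0.1923), |rvec| = θ = 0.42998 rad = 24.636°
Rodrigues: sinθ=0.41685, 1−cosθ=0.09103; R = I + sinθ·[k]× + (1−cosθ)·[k]×²:
    [+0.95243 +0.22215 -0.20862]
    [-0.15071 +0.93834 +0.31115]
    [+0.26487 -0.26491 +0.92718]
t = (-0.0365, 0.0043, 0.8188) m
M0: Pc = R·M0+t = (-0.08397, +0.07509, +0.78436); u = 733.9·(-0.08397)/0.78436 + 316.1 = 237.5339, v = 877.6·(+0.07509)/0.78436 + 238.0 = 322.0134
M1: Pc = R·M1+t = (+0.03985, +0.05550, +0.81880); u = 733.9·(+0.03985)/0.81880 + 316.1 = 351.8162, v = 877.6·(+0.05550)/0.81880 + 238.0 = 297.4812
M2: Pc = R·M2+t = (+0.01097, -0.06649, +0.85324); u = 733.9·(+0.01097)/0.85324 + 316.1 = 325.5344, v = 877.6·(-0.06649)/0.85324 + 238.0 = 169.6136
M3: Pc = R·M3+t = (-0.11285, -0.04690, +0.81880); u = 733.9·(-0.11285)/0.81880 + 316.1 = 214.9534, v = 877.6·(-0.04690)/0.81880 + 238.0 = 187.7367

c0=(237.53, 322.01) c1=(351.82, 297.48) c2=(325.53, 169.61) c3=(214.95, 187.74)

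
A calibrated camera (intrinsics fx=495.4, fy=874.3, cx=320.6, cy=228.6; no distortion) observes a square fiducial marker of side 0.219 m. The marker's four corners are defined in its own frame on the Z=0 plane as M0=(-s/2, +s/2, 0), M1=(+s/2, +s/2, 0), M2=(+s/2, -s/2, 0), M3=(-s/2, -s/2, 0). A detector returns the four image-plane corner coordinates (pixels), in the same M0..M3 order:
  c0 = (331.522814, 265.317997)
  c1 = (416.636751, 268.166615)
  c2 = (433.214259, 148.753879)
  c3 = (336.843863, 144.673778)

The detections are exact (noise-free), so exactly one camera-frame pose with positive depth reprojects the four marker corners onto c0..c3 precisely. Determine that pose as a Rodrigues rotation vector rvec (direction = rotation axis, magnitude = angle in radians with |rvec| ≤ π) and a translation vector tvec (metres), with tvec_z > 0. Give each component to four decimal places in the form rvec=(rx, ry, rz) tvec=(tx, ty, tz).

Intrinsics K: fx=495.4, fy=874.3, cx=320.6, cy=228.6
Marker side s = 0.219 m; corners in marker frame (Z=0):
  M0 = (-0.1095, +0.1095, 0)
  M1 = (+0.1095, +0.1095, 0)
  M2 = (+0.1095, -0.1095, 0)
  M3 = (-0.1095, -0.1095, 0)
Detected image corners:
  c0 = (331.522814, 265.317997) px
  c1 = (416.636751, 268.166615) px
  c2 = (433.214259, 148.753879) px
  c3 = (336.843863, 144.673778) px
Planar DLT: solve 8×8 A·h = b for H (H[2,2]=1):
  H  [+424.27974 +166.30191 +379.36366]
  H  [+21.92682 +665.92165 +210.48028]
  H  [+0.03039 +0.57010 +1.00000]
B = K⁻¹H; ‖b₁‖=0.837496, ‖b₂‖=0.837496; λ = 2/(‖b₁‖+‖b₂‖) = 1.194036, sign → tz>0 ⇒ λ=+1.194036
r₁ = λ·B[:,0] = (+0.99913,+0.02046,+0.03629); r₂ = λ·B[:,1] = (-0.03970,+0.73147,+0.68072)
r₃ = r₁×r₂ = (-0.01262,-0.68157,+0.73164); SVD([r₁ r₂ r₃]) → R = UVᵀ:
  R  [+0.99913 -0.03970 -0.01262]
  R  [+0.02046 +0.73147 -0.68157]
  R  [+0.03629 +0.68072 +0.73164]
t = (+0.14163, -0.02475, +1.19404) m
tr R = 2.462243; θ = arccos((tr R − 1)/2) = 0.750832 rad = 43.020°
axis k = ((R−Rᵀ)₃₂, (R−Rᵀ)₁₃, (R−Rᵀ)₂₁) / (2 sinθ) = (+0.998384, -0.035847, +0.044089)
rvec = θ·k = (+0.749619, -0.026915, +0.033103)

rvec=(0.7496, -0.0269, 0.0331) tvec=(0.1416, -0.0247, 1.1940)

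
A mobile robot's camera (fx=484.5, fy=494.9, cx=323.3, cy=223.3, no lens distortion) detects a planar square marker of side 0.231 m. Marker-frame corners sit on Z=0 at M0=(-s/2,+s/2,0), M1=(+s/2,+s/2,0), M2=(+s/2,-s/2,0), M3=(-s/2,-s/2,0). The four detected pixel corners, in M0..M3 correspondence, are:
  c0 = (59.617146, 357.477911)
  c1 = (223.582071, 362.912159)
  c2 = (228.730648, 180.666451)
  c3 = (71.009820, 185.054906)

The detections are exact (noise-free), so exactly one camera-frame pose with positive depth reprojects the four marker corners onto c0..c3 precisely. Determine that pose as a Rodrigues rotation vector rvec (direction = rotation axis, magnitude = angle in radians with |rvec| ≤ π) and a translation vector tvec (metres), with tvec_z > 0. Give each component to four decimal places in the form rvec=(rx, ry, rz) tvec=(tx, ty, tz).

Intrinsics K: fx=484.5, fy=494.9, cx=323.3, cy=223.3
Marker side s = 0.231 m; corners in marker frame (Z=0):
  M0 = (-0.1155, +0.1155, 0)
  M1 = (+0.1155, +0.1155, 0)
  M2 = (+0.1155, -0.1155, 0)
  M3 = (-0.1155, -0.1155, 0)
Detected image corners:
  c0 = (59.617146, 357.477911) px
  c1 = (223.582071, 362.912159) px
  c2 = (228.730648, 180.666451) px
  c3 = (71.009820, 185.054906) px
Planar DLT: solve 8×8 A·h = b for H (H[2,2]=1):
  H  [+661.14009 -62.46171 +143.59870]
  H  [-63.14381 +718.12108 +269.67356]
  H  [-0.23926 -0.18036 +1.00000]
B = K⁻¹H; ‖b₁‖=1.543022, ‖b₂‖=1.543022; λ = 2/(‖b₁‖+‖b₂‖) = 0.648079, sign → tz>0 ⇒ λ=+0.648079
r₁ = λ·B[:,0] = (+0.98782,-0.01273,-0.15506); r₂ = λ·B[:,1] = (-0.00555,+0.99313,-0.11689)
r₃ = r₁×r₂ = (+0.15548,+0.11632,+0.98097); SVD([r₁ r₂ r₃]) → R = UVᵀ:
  R  [+0.98782 -0.00555 +0.15548]
  R  [-0.01273 +0.99313 +0.11632]
  R  [-0.15506 -0.11689 +0.98097]
t = (-0.24037, +0.06073, +0.64808) m
tr R = 2.961920; θ = arccos((tr R − 1)/2) = 0.195453 rad = 11.199°
axis k = ((R−Rᵀ)₃₂, (R−Rᵀ)₁₃, (R−Rᵀ)₂₁) / (2 sinθ) = (-0.600409, +0.799479, -0.018466)
rvec = θ·k = (-0.117352, +0.156260, -0.003609)

rvec=(-0.1174, 0.1563, -0.0036) tvec=(-0.2404, 0.0607, 0.6481)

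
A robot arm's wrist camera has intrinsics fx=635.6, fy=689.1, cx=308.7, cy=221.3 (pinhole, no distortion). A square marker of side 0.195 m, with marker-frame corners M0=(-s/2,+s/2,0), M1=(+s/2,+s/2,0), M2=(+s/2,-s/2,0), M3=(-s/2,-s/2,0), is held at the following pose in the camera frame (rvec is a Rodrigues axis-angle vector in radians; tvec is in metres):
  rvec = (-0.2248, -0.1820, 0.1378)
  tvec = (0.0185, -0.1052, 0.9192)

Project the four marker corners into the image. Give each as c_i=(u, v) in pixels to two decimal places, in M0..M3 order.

Intrinsics K: fx=635.6, fy=689.1, cx=308.7, cy=221.3
Marker side s = 0.195 m; corners in marker frame (Z=0):
  M0 = (-0.0975, +0.0975, 0)
  M1 = (+0.0975, +0.0975, 0)
  M2 = (+0.0975, -0.0975, 0)
  M3 = (-0.0975, -0.0975, 0)
rvec = (-0.2248, -0.1820, 0.1378), |rvec| = θ = 0.32039 rad = 18.357°
Rodrigues: sinθ=0.31493, 1−cosθ=0.05089; R = I + sinθ·[k]× + (1−cosθ)·[k]×²:
    [+0.97417 -0.11517 -0.19426]
    [+0.15574 +0.96553 +0.20854]
    [+0.16355 -0.23341 +0.95853]
t = (0.0185, -0.1052, 0.9192) m
M0: Pc = R·M0+t = (-0.08771, -0.02624, +0.88050); u = 635.6·(-0.08771)/0.88050 + 308.7 = 245.3849, v = 689.1·(-0.02624)/0.88050 + 221.3 = 200.7602
M1: Pc = R·M1+t = (+0.10225, +0.00412, +0.91239); u = 635.6·(+0.10225)/0.91239 + 308.7 = 379.9320, v = 689.1·(+0.00412)/0.91239 + 221.3 = 224.4147
M2: Pc = R·M2+t = (+0.12471, -0.18416, +0.95790); u = 635.6·(+0.12471)/0.95790 + 308.7 = 391.4495, v = 689.1·(-0.18416)/0.95790 + 221.3 = 88.8217
M3: Pc = R·M3+t = (-0.06525, -0.21452, +0.92601); u = 635.6·(-0.06525)/0.92601 + 308.7 = 263.9121, v = 689.1·(-0.21452)/0.92601 + 221.3 = 61.6600

c0=(245.38, 200.76) c1=(379.93, 224.41) c2=(391.45, 88.82) c3=(263.91, 61.66)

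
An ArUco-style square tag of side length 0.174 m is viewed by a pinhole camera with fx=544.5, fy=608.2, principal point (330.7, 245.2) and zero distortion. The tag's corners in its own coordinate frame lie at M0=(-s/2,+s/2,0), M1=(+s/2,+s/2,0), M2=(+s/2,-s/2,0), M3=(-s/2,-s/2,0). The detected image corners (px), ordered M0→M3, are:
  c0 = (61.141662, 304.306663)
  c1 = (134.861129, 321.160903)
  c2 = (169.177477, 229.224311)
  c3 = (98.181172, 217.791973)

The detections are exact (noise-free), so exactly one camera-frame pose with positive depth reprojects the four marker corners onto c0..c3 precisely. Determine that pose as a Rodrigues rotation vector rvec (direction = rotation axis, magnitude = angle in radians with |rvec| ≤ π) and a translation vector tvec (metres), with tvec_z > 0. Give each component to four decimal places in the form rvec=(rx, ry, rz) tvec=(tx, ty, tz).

Intrinsics K: fx=544.5, fy=608.2, cx=330.7, cy=245.2
Marker side s = 0.174 m; corners in marker frame (Z=0):
  M0 = (-0.0870, +0.0870, 0)
  M1 = (+0.0870, +0.0870, 0)
  M2 = (+0.0870, -0.0870, 0)
  M3 = (-0.0870, -0.0870, 0)
Detected image corners:
  c0 = (61.141662, 304.306663) px
  c1 = (134.861129, 321.160903) px
  c2 = (169.177477, 229.224311) px
  c3 = (98.181172, 217.791973) px
Planar DLT: solve 8×8 A·h = b for H (H[2,2]=1):
  H  [+381.76589 -246.98472 +115.48013]
  H  [+2.47266 +415.78416 +266.54271]
  H  [-0.29212 -0.36033 +1.00000]
B = K⁻¹H; ‖b₁‖=0.933819, ‖b₂‖=0.933819; λ = 2/(‖b₁‖+‖b₂‖) = 1.070871, sign → tz>0 ⇒ λ=+1.070871
r₁ = λ·B[:,0] = (+0.94081,+0.13047,-0.31282); r₂ = λ·B[:,1] = (-0.25139,+0.88764,-0.38586)
r₃ = r₁×r₂ = (+0.22733,+0.44166,+0.86790); SVD([r₁ r₂ r₃]) → R = UVᵀ:
  R  [+0.94081 -0.25139 +0.22733]
  R  [+0.13047 +0.88764 +0.44166]
  R  [-0.31282 -0.38586 +0.86790]
t = (-0.42327, +0.03758, +1.07087) m
tr R = 2.696356; θ = arccos((tr R − 1)/2) = 0.558260 rad = 31.986°
axis k = ((R−Rᵀ)₃₂, (R−Rᵀ)₁₃, (R−Rᵀ)₂₁) / (2 sinθ) = (-0.781111, +0.509849, +0.360444)
rvec = θ·k = (-0.436063, +0.284628, +0.201221)

rvec=(-0.4361, 0.2846, 0.2012) tvec=(-0.4233, 0.0376, 1.0709)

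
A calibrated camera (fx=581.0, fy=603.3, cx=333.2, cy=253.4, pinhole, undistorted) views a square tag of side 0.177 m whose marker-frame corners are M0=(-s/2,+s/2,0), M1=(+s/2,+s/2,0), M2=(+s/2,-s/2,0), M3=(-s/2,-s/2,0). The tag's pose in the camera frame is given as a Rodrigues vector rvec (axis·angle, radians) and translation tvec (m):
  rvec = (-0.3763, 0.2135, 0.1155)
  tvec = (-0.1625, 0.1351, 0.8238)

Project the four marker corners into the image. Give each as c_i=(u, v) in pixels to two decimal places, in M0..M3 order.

Intrinsics K: fx=581.0, fy=603.3, cx=333.2, cy=253.4
Marker side s = 0.177 m; corners in marker frame (Z=0):
  M0 = (-0.0885, +0.0885, 0)
  M1 = (+0.0885, +0.0885, 0)
  M2 = (+0.0885, -0.0885, 0)
  M3 = (-0.0885, -0.0885, 0)
rvec = (-0.3763, 0.2135, 0.1155), |rvec| = θ = 0.44780 rad = 25.657°
Rodrigues: sinθ=0.43298, 1−cosθ=0.09860; R = I + sinθ·[k]× + (1−cosθ)·[k]×²:
    [+0.97103 -0.15118 +0.18507]
    [+0.07218 +0.92381 +0.37597]
    [-0.22781 -0.35172 +0.90796]
t = (-0.1625, 0.1351, 0.8238) m
M0: Pc = R·M0+t = (-0.26182, +0.21047, +0.81283); u = 581.0·(-0.26182)/0.81283 + 333.2 = 146.0585, v = 603.3·(+0.21047)/0.81283 + 253.4 = 409.6148
M1: Pc = R·M1+t = (-0.08994, +0.22325, +0.77251); u = 581.0·(-0.08994)/0.77251 + 333.2 = 265.5541, v = 603.3·(+0.22325)/0.77251 + 253.4 = 427.7453
M2: Pc = R·M2+t = (-0.06318, +0.05973, +0.83477); u = 581.0·(-0.06318)/0.83477 + 333.2 = 289.2234, v = 603.3·(+0.05973)/0.83477 + 253.4 = 296.5678
M3: Pc = R·M3+t = (-0.23506, +0.04695, +0.87509); u = 581.0·(-0.23506)/0.87509 + 333.2 = 177.1383, v = 603.3·(+0.04695)/0.87509 + 253.4 = 285.7714

c0=(146.06, 409.61) c1=(265.55, 427.75) c2=(289.22, 296.57) c3=(177.14, 285.77)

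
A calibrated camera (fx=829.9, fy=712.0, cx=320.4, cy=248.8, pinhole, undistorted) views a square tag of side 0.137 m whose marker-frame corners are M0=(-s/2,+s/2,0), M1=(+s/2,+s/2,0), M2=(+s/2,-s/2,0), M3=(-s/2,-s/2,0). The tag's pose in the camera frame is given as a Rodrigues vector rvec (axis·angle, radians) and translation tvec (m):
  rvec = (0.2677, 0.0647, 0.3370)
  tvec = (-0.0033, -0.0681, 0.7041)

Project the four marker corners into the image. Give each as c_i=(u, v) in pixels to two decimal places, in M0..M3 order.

c0=(217.66, 220.48) c1=(365.79, 265.68) c2=(421.06, 137.05) c3=(264.76, 89.89)

Intrinsics K: fx=829.9, fy=712.0, cx=320.4, cy=248.8
Marker side s = 0.137 m; corners in marker frame (Z=0):
  M0 = (-0.0685, +0.0685, 0)
  M1 = (+0.0685, +0.0685, 0)
  M2 = (+0.0685, -0.0685, 0)
  M3 = (-0.0685, -0.0685, 0)
rvec = (0.2677, 0.0647, 0.3370), |rvec| = θ = 0.43522 rad = 24.936°
Rodrigues: sinθ=0.42161, 1−cosθ=0.09322; R = I + sinθ·[k]× + (1−cosθ)·[k]×²:
    [+0.94205 -0.31794 +0.10708]
    [+0.33499 +0.90884 -0.24860]
    [-0.01828 +0.27006 +0.96267]
t = (-0.0033, -0.0681, 0.7041) m
M0: Pc = R·M0+t = (-0.08961, -0.02879, +0.72385); u = 829.9·(-0.08961)/0.72385 + 320.4 = 217.6629, v = 712.0·(-0.02879)/0.72385 + 248.8 = 220.4802
M1: Pc = R·M1+t = (+0.03945, +0.01710, +0.72135); u = 829.9·(+0.03945)/0.72135 + 320.4 = 365.7884, v = 712.0·(+0.01710)/0.72135 + 248.8 = 265.6802
M2: Pc = R·M2+t = (+0.08301, -0.10741, +0.68435); u = 829.9·(+0.08301)/0.68435 + 320.4 = 421.0636, v = 712.0·(-0.10741)/0.68435 + 248.8 = 137.0514
M3: Pc = R·M3+t = (-0.04605, -0.15330, +0.68685); u = 829.9·(-0.04605)/0.68685 + 320.4 = 264.7577, v = 712.0·(-0.15330)/0.68685 + 248.8 = 89.8855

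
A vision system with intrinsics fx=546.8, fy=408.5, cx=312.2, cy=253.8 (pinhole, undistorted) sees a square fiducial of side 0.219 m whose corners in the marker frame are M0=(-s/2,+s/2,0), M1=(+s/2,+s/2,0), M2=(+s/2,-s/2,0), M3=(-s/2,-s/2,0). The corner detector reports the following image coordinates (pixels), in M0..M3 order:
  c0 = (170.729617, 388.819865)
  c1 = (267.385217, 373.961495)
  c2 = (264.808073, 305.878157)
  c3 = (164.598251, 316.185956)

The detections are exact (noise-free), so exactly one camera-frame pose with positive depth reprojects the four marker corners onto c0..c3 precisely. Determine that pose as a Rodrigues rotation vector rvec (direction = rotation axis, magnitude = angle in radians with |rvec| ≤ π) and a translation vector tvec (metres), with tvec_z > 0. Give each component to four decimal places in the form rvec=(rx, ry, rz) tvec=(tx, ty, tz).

rvec=(0.1769, -0.4040, -0.0482) tvec=(-0.2053, 0.2725, 1.1999)

Intrinsics K: fx=546.8, fy=408.5, cx=312.2, cy=253.8
Marker side s = 0.219 m; corners in marker frame (Z=0):
  M0 = (-0.1095, +0.1095, 0)
  M1 = (+0.1095, +0.1095, 0)
  M2 = (+0.1095, -0.1095, 0)
  M3 = (-0.1095, -0.1095, 0)
Detected image corners:
  c0 = (170.729617, 388.819865) px
  c1 = (267.385217, 373.961495) px
  c2 = (264.808073, 305.878157) px
  c3 = (164.598251, 316.185956) px
Planar DLT: solve 8×8 A·h = b for H (H[2,2]=1):
  H  [+519.22361 +52.26296 +218.65295]
  H  [+53.94358 +373.05256 +346.56957]
  H  [+0.32227 +0.15062 +1.00000]
B = K⁻¹H; ‖b₁‖=0.833424, ‖b₂‖=0.833424; λ = 2/(‖b₁‖+‖b₂‖) = 1.199869, sign → tz>0 ⇒ λ=+1.199869
r₁ = λ·B[:,0] = (+0.91858,-0.08179,+0.38668); r₂ = λ·B[:,1] = (+0.01150,+0.98347,+0.18073)
r₃ = r₁×r₂ = (-0.39507,-0.16157,+0.90433); SVD([r₁ r₂ r₃]) → R = UVᵀ:
  R  [+0.91858 +0.01150 -0.39507]
  R  [-0.08179 +0.98347 -0.16157]
  R  [+0.38668 +0.18073 +0.90433]
t = (-0.20527, +0.27249, +1.19987) m
tr R = 2.806381; θ = arccos((tr R − 1)/2) = 0.443651 rad = 25.419°
axis k = ((R−Rᵀ)₃₂, (R−Rᵀ)₁₃, (R−Rᵀ)₂₁) / (2 sinθ) = (+0.398720, -0.910612, -0.108670)
rvec = θ·k = (+0.176892, -0.403994, -0.048211)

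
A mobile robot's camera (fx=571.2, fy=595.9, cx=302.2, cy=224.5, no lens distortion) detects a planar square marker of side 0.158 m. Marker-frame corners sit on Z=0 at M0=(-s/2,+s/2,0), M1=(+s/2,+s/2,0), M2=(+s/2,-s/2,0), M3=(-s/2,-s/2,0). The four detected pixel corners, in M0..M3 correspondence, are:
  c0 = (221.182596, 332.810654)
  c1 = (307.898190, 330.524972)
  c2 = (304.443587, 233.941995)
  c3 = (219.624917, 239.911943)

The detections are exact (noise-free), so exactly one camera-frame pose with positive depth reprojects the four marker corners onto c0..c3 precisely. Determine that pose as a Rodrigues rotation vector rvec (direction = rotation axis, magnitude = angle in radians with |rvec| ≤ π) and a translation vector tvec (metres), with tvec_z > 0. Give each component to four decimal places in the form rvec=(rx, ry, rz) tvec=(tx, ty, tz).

rvec=(-0.1273, 0.2585, -0.0536) tvec=(-0.0695, 0.0994, 0.9980)

Intrinsics K: fx=571.2, fy=595.9, cx=302.2, cy=224.5
Marker side s = 0.158 m; corners in marker frame (Z=0):
  M0 = (-0.0790, +0.0790, 0)
  M1 = (+0.0790, +0.0790, 0)
  M2 = (+0.0790, -0.0790, 0)
  M3 = (-0.0790, -0.0790, 0)
Detected image corners:
  c0 = (221.182596, 332.810654) px
  c1 = (307.898190, 330.524972) px
  c2 = (304.443587, 233.941995) px
  c3 = (219.624917, 239.911943) px
Planar DLT: solve 8×8 A·h = b for H (H[2,2]=1):
  H  [+476.44399 -19.17529 +262.42079]
  H  [-97.86315 +561.68971 +283.84216]
  H  [-0.25190 -0.13262 +1.00000]
B = K⁻¹H; ‖b₁‖=1.002044, ‖b₂‖=1.002044; λ = 2/(‖b₁‖+‖b₂‖) = 0.997960, sign → tz>0 ⇒ λ=+0.997960
r₁ = λ·B[:,0] = (+0.96541,-0.06918,-0.25139); r₂ = λ·B[:,1] = (+0.03652,+0.99053,-0.13235)
r₃ = r₁×r₂ = (+0.25817,+0.11859,+0.95879); SVD([r₁ r₂ r₃]) → R = UVᵀ:
  R  [+0.96541 +0.03652 +0.25817]
  R  [-0.06918 +0.99053 +0.11859]
  R  [-0.25139 -0.13235 +0.95879]
t = (-0.06950, +0.09938, +0.99796) m
tr R = 2.914734; θ = arccos((tr R − 1)/2) = 0.293050 rad = 16.791°
axis k = ((R−Rᵀ)₃₂, (R−Rᵀ)₁₃, (R−Rᵀ)₂₁) / (2 sinθ) = (-0.434346, +0.881969, -0.182958)
rvec = θ·k = (-0.127285, +0.258461, -0.053616)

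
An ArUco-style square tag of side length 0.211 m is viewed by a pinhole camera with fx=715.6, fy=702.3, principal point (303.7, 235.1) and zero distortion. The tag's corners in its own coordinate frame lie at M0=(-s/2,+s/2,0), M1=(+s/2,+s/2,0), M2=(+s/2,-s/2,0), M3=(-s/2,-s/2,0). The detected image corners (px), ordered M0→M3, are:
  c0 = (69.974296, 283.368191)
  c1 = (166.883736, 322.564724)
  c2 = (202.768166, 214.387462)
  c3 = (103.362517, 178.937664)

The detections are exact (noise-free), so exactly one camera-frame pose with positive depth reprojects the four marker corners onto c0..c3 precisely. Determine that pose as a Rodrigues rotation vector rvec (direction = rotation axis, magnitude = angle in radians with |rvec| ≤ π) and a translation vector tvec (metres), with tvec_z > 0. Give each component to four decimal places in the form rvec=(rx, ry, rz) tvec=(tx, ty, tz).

rvec=(0.0308, 0.2577, 0.3322) tvec=(-0.3108, 0.0275, 1.3159)

Intrinsics K: fx=715.6, fy=702.3, cx=303.7, cy=235.1
Marker side s = 0.211 m; corners in marker frame (Z=0):
  M0 = (-0.1055, +0.1055, 0)
  M1 = (+0.1055, +0.1055, 0)
  M2 = (+0.1055, -0.1055, 0)
  M3 = (-0.1055, -0.1055, 0)
Detected image corners:
  c0 = (69.974296, 283.368191) px
  c1 = (166.883736, 322.564724) px
  c2 = (202.768166, 214.387462) px
  c3 = (103.362517, 178.937664) px
Planar DLT: solve 8×8 A·h = b for H (H[2,2]=1):
  H  [+439.88070 -156.59891 +134.68255]
  H  [+130.40336 +517.32362 +249.75502]
  H  [-0.18628 +0.05479 +1.00000]
B = K⁻¹H; ‖b₁‖=0.759949, ‖b₂‖=0.759949; λ = 2/(‖b₁‖+‖b₂‖) = 1.315877, sign → tz>0 ⇒ λ=+1.315877
r₁ = λ·B[:,0] = (+0.91290,+0.32639,-0.24512); r₂ = λ·B[:,1] = (-0.31856,+0.94516,+0.07210)
r₃ = r₁×r₂ = (+0.25521,+0.01226,+0.96681); SVD([r₁ r₂ r₃]) → R = UVᵀ:
  R  [+0.91290 -0.31856 +0.25521]
  R  [+0.32639 +0.94516 +0.01226]
  R  [-0.24512 +0.07210 +0.96681]
t = (-0.31080, +0.02746, +1.31588) m
tr R = 2.824865; θ = arccos((tr R − 1)/2) = 0.421607 rad = 24.156°
axis k = ((R−Rᵀ)₃₂, (R−Rᵀ)₁₃, (R−Rᵀ)₂₁) / (2 sinθ) = (+0.073110, +0.611309, +0.788008)
rvec = θ·k = (+0.030824, +0.257732, +0.332230)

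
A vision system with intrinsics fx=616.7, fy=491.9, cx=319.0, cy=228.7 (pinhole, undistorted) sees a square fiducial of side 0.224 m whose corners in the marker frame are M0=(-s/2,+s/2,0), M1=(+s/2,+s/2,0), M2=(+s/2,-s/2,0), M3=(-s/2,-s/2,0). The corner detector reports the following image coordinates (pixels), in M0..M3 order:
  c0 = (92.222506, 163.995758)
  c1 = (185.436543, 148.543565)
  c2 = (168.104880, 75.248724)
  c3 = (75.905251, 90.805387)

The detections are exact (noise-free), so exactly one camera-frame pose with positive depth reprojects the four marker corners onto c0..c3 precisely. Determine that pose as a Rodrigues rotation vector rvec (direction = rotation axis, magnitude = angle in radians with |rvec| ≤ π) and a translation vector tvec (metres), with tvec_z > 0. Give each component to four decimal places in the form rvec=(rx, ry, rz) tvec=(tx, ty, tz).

rvec=(-0.0641, 0.0299, -0.1993) tvec=(-0.4435, -0.3218, 1.4493)

Intrinsics K: fx=616.7, fy=491.9, cx=319.0, cy=228.7
Marker side s = 0.224 m; corners in marker frame (Z=0):
  M0 = (-0.1120, +0.1120, 0)
  M1 = (+0.1120, +0.1120, 0)
  M2 = (+0.1120, -0.1120, 0)
  M3 = (-0.1120, -0.1120, 0)
Detected image corners:
  c0 = (92.222506, 163.995758) px
  c1 = (185.436543, 148.543565) px
  c2 = (168.104880, 75.248724) px
  c3 = (75.905251, 90.805387) px
Planar DLT: solve 8×8 A·h = b for H (H[2,2]=1):
  H  [+411.75971 +69.11522 +130.29049]
  H  [-71.14255 +321.48021 +119.47395]
  H  [-0.01609 -0.04593 +1.00000]
B = K⁻¹H; ‖b₁‖=0.689965, ‖b₂‖=0.689965; λ = 2/(‖b₁‖+‖b₂‖) = 1.449349, sign → tz>0 ⇒ λ=+1.449349
r₁ = λ·B[:,0] = (+0.97977,-0.19877,-0.02332); r₂ = λ·B[:,1] = (+0.19687,+0.97817,-0.06657)
r₃ = r₁×r₂ = (+0.03604,+0.06063,+0.99751); SVD([r₁ r₂ r₃]) → R = UVᵀ:
  R  [+0.97977 +0.19687 +0.03604]
  R  [-0.19877 +0.97817 +0.06063]
  R  [-0.02332 -0.06657 +0.99751]
t = (-0.44350, -0.32183, +1.44935) m
tr R = 2.955445; θ = arccos((tr R − 1)/2) = 0.211474 rad = 12.117°
axis k = ((R−Rᵀ)₃₂, (R−Rᵀ)₁₃, (R−Rᵀ)₂₁) / (2 sinθ) = (-0.302990, +0.141407, -0.942444)
rvec = θ·k = (-0.064074, +0.029904, -0.199302)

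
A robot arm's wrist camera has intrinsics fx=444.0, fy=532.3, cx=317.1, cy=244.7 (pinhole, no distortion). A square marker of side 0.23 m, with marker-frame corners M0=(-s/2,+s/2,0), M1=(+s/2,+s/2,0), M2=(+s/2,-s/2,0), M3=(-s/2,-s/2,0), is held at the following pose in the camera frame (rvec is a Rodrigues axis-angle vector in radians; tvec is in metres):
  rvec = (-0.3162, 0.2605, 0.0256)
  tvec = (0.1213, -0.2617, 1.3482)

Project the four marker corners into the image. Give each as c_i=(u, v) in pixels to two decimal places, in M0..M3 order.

Intrinsics K: fx=444.0, fy=532.3, cx=317.1, cy=244.7
Marker side s = 0.23 m; corners in marker frame (Z=0):
  M0 = (-0.1150, +0.1150, 0)
  M1 = (+0.1150, +0.1150, 0)
  M2 = (+0.1150, -0.1150, 0)
  M3 = (-0.1150, -0.1150, 0)
rvec = (-0.3162, 0.2605, 0.0256), |rvec| = θ = 0.41049 rad = 23.519°
Rodrigues: sinθ=0.39905, 1−cosθ=0.08307; R = I + sinθ·[k]× + (1−cosθ)·[k]×²:
    [+0.96622 -0.06550 +0.24925]
    [-0.01572 +0.95038 +0.31068]
    [-0.25724 -0.30411 +0.91725]
t = (0.1213, -0.2617, 1.3482) m
M0: Pc = R·M0+t = (+0.00265, -0.15060, +1.34281); u = 444.0·(+0.00265)/1.34281 + 317.1 = 317.9770, v = 532.3·(-0.15060)/1.34281 + 244.7 = 185.0019
M1: Pc = R·M1+t = (+0.22488, -0.15421, +1.28365); u = 444.0·(+0.22488)/1.28365 + 317.1 = 394.8848, v = 532.3·(-0.15421)/1.28365 + 244.7 = 180.7508
M2: Pc = R·M2+t = (+0.23995, -0.37280, +1.35359); u = 444.0·(+0.23995)/1.35359 + 317.1 = 395.8068, v = 532.3·(-0.37280)/1.35359 + 244.7 = 98.0953
M3: Pc = R·M3+t = (+0.01772, -0.36919, +1.41275); u = 444.0·(+0.01772)/1.41275 + 317.1 = 322.6680, v = 532.3·(-0.36919)/1.41275 + 244.7 = 105.5975

c0=(317.98, 185.00) c1=(394.88, 180.75) c2=(395.81, 98.10) c3=(322.67, 105.60)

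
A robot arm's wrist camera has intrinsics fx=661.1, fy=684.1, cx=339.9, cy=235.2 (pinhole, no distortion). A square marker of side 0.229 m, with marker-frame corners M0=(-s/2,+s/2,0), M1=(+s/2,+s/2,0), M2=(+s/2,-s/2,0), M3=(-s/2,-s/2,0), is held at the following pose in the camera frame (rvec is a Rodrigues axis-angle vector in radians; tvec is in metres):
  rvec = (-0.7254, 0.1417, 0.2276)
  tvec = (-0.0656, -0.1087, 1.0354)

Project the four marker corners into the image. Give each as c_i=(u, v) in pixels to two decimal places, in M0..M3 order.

c0=(202.20, 204.93) c1=(351.06, 229.56) c2=(385.06, 125.63) c3=(254.05, 108.53)

Intrinsics K: fx=661.1, fy=684.1, cx=339.9, cy=235.2
Marker side s = 0.229 m; corners in marker frame (Z=0):
  M0 = (-0.1145, +0.1145, 0)
  M1 = (+0.1145, +0.1145, 0)
  M2 = (+0.1145, -0.1145, 0)
  M3 = (-0.1145, -0.1145, 0)
rvec = (-0.7254, 0.1417, 0.2276), |rvec| = θ = 0.77336 rad = 44.310°
Rodrigues: sinθ=0.69854, 1−cosθ=0.28443; R = I + sinθ·[k]× + (1−cosθ)·[k]×²:
    [+0.96582 -0.25447 +0.04947]
    [+0.15670 +0.72512 +0.67056]
    [-0.20651 -0.63989 +0.74020]
t = (-0.0656, -0.1087, 1.0354) m
M0: Pc = R·M0+t = (-0.20532, -0.04362, +0.98578); u = 661.1·(-0.20532)/0.98578 + 339.9 = 202.2033, v = 684.1·(-0.04362)/0.98578 + 235.2 = 204.9318
M1: Pc = R·M1+t = (+0.01585, -0.00773, +0.93849); u = 661.1·(+0.01585)/0.93849 + 339.9 = 351.0650, v = 684.1·(-0.00773)/0.93849 + 235.2 = 229.5637
M2: Pc = R·M2+t = (+0.07412, -0.17378, +1.08502); u = 661.1·(+0.07412)/1.08502 + 339.9 = 385.0624, v = 684.1·(-0.17378)/1.08502 + 235.2 = 125.6302
M3: Pc = R·M3+t = (-0.14705, -0.20967, +1.13231); u = 661.1·(-0.14705)/1.13231 + 339.9 = 254.0451, v = 684.1·(-0.20967)/1.13231 + 235.2 = 108.5267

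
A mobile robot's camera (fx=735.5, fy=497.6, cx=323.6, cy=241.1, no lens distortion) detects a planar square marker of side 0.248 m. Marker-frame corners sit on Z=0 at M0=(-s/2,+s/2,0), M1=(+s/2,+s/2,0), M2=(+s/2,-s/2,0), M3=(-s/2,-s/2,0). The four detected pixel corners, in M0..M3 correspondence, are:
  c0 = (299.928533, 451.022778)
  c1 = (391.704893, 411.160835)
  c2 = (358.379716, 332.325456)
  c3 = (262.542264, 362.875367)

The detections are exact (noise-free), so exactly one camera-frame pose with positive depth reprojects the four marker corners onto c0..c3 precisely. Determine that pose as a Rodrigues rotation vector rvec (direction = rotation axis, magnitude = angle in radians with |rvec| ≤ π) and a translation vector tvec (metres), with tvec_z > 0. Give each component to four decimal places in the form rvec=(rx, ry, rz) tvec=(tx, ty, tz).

rvec=(-0.0912, -0.6940, -0.2693) tvec=(0.0139, 0.4211, 1.4228)

Intrinsics K: fx=735.5, fy=497.6, cx=323.6, cy=241.1
Marker side s = 0.248 m; corners in marker frame (Z=0):
  M0 = (-0.1240, +0.1240, 0)
  M1 = (+0.1240, +0.1240, 0)
  M2 = (+0.1240, -0.1240, 0)
  M3 = (-0.1240, -0.1240, 0)
Detected image corners:
  c0 = (299.928533, 451.022778) px
  c1 = (391.704893, 411.160835) px
  c2 = (358.379716, 332.325456) px
  c3 = (262.542264, 362.875367) px
Planar DLT: solve 8×8 A·h = b for H (H[2,2]=1):
  H  [+526.42722 +143.53825 +330.77478]
  H  [+33.84788 +337.30826 +388.38305]
  H  [+0.45157 +0.00437 +1.00000]
B = K⁻¹H; ‖b₁‖=0.702853, ‖b₂‖=0.702853; λ = 2/(‖b₁‖+‖b₂‖) = 1.422773, sign → tz>0 ⇒ λ=+1.422773
r₁ = λ·B[:,0] = (+0.73566,-0.21452,+0.64248); r₂ = λ·B[:,1] = (+0.27493,+0.96144,+0.00621)
r₃ = r₁×r₂ = (-0.61904,+0.17207,+0.76627); SVD([r₁ r₂ r₃]) → R = UVᵀ:
  R  [+0.73566 +0.27493 -0.61904]
  R  [-0.21452 +0.96144 +0.17207]
  R  [+0.64248 +0.00621 +0.76627]
t = (+0.01388, +0.42112, +1.42277) m
tr R = 2.463380; θ = arccos((tr R − 1)/2) = 0.749998 rad = 42.972°
axis k = ((R−Rᵀ)₃₂, (R−Rᵀ)₁₃, (R−Rᵀ)₂₁) / (2 sinθ) = (-0.121657, -0.925365, -0.359025)
rvec = θ·k = (-0.091242, -0.694022, -0.269268)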